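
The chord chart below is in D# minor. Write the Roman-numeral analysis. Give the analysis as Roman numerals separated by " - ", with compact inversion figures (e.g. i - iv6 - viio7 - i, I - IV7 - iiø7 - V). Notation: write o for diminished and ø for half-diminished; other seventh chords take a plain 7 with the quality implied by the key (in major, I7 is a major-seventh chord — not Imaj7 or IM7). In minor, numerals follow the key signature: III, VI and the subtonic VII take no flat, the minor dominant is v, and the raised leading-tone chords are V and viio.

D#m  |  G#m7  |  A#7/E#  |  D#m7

i - iv7 - V43 - i7

D#m: root D# is the tonic; minor triad there is i.
G#m7: minor seventh chord on G# = scale degree 4 → iv7.
A#7/E#: dominant seventh chord on A# = scale degree 5 → V43.
D#m7: root D# is the tonic; minor seventh chord there is i7.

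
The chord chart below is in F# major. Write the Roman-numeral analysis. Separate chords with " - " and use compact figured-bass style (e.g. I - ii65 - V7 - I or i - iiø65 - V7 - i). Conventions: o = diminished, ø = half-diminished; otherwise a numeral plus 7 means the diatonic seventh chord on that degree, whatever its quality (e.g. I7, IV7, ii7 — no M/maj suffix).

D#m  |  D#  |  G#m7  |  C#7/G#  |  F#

D#m: root D# is the submediant; minor triad there is vi.
D# is the secondary dominant of ii (major triad on D#): V/ii.
G#m7: minor seventh chord on G# = scale degree 2 → ii7.
C#7/G# has root C#, degree 5 in F# major, so V43.
F#: root F# is the tonic; major triad there is I.

vi - V/ii - ii7 - V43 - I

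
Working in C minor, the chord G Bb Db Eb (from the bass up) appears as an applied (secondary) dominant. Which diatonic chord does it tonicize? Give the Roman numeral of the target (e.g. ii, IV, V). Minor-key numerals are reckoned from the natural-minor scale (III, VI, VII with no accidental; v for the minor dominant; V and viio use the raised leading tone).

The chord is a dominant seventh chord on Eb.
A dominant resolves down a perfect fifth: Eb → Ab. In C minor, Ab is scale degree 6, i.e. VI.

VI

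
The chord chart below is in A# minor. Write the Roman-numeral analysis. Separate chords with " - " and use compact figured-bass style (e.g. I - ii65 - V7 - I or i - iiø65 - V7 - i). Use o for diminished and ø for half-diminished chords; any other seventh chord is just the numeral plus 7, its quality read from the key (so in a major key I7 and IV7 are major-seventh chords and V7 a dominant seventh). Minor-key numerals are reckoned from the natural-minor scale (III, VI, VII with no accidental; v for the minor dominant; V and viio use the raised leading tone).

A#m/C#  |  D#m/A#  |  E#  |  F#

i6 - iv64 - V - VI

A#m/C#: root A# is the tonic; minor triad there is i6.
D#m/A# has root D#, degree 4 in A# minor, so iv64.
E# has root E#, degree 5 in A# minor, so V.
F# has root F#, degree 6 in A# minor, so VI.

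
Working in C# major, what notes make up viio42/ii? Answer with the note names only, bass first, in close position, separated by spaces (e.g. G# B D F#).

B C## E# G#

The slash marks an applied leading-tone chord: viio of ii. In C# major, ii is D#, so the leading tone to it is C##, a half step below.
Building a fully diminished seventh chord on C## gives C##-E#-G#-B.
With the 42 figure the chord is in third inversion; from the bass B upward in close position it reads B-C##-E#-G#.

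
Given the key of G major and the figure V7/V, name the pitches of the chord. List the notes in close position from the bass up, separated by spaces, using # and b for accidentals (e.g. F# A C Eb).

The slash means an applied dominant: we want the dominant of V. In G major, V is D major, and its dominant is built on A.
Building a dominant seventh chord on A gives A-C#-E-G.

A C# E G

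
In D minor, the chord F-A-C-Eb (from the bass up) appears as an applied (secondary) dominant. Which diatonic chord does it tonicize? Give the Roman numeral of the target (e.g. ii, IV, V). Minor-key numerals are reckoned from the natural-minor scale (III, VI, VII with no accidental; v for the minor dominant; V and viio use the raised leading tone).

VI

The chord is a dominant seventh chord on F.
A dominant resolves down a perfect fifth: F → Bb. In D minor, Bb is scale degree 6, i.e. VI.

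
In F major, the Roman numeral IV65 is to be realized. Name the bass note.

IV in F major has root Bb; the chord is Bb-D-F-A.
The figure 65 means first inversion — the third is in the bass.

D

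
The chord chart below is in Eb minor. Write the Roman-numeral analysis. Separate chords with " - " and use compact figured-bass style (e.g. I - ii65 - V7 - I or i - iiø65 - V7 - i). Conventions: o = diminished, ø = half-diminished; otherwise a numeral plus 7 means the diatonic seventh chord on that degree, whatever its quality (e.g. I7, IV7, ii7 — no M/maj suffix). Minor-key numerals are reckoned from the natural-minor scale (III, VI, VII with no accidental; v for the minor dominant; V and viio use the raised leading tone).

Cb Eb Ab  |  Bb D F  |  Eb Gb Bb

iv6 - V - i

Cb-Eb-Ab has root Ab, degree 4 in Eb minor, so iv6.
Bb-D-F has root Bb, degree 5 in Eb minor, so V.
Eb-Gb-Bb: minor triad on Eb = scale degree 1 → i.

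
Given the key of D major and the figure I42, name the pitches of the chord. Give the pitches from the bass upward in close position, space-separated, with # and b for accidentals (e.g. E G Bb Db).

C# D F# A

The numeral's case and figure indicate a major seventh chord. In D major its root, the tonic, is D.
That chord is spelled D-F#-A-C#.
With the 42 figure the chord is in third inversion; from the bass C# upward in close position it reads C#-D-F#-A.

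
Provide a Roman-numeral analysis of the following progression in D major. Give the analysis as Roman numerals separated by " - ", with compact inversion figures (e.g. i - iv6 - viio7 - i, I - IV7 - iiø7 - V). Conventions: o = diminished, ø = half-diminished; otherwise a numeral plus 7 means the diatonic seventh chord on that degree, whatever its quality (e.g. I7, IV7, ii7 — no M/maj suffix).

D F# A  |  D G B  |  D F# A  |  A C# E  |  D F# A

I - IV64 - I - V - I

D-F#-A: root D is the tonic; major triad there is I.
D-G-B: root G is the subdominant; major triad there is IV64.
D-F#-A has root D, degree 1 in D major, so I.
A-C#-E: major triad on A = scale degree 5 → V.
D-F#-A: major triad on D = scale degree 1 → I.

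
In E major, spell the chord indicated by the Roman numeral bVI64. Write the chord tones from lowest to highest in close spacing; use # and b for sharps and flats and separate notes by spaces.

G C E

Scale degree 6 in E major is C#; lowering it a half step gives C. bVI64 is a major triad on the lowered sixth degree, borrowed from the parallel minor.
So the chord is C-E-G, a major triad.
With the 64 figure the chord is in second inversion; from the bass G upward in close position it reads G-C-E.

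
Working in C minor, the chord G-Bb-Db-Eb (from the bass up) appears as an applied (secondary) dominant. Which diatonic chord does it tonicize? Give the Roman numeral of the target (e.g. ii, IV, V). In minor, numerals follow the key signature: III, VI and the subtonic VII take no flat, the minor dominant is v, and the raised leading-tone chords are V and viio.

The chord is a dominant seventh chord on Eb.
A dominant resolves down a perfect fifth: Eb → Ab. In C minor, Ab is scale degree 6, i.e. VI.

VI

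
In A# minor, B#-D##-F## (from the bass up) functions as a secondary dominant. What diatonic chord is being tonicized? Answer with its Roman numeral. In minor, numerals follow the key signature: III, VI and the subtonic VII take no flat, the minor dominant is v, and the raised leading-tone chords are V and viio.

The chord is a major triad on B#.
A dominant resolves down a perfect fifth: B# → E#. In A# minor, E# is scale degree 5, i.e. V.

V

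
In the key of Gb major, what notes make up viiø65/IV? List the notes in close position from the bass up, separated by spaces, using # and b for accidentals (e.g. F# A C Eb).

Db Fb Ab Bb

The slash marks an applied leading-tone chord: viio of IV. In Gb major, IV is Cb, so the leading tone to it is Bb, a half step below.
Building a half-diminished seventh chord on Bb gives Bb-Db-Fb-Ab.
With the 65 figure the chord is in first inversion; from the bass Db upward in close position it reads Db-Fb-Ab-Bb.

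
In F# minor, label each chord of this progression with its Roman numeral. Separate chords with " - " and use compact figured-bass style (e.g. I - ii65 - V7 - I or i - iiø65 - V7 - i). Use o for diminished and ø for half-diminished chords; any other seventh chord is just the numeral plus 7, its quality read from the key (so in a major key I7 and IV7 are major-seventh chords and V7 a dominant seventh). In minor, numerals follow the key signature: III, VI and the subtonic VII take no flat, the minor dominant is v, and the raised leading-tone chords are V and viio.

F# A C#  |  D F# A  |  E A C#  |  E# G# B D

F#-A-C#: root F# is the tonic; minor triad there is i.
D-F#-A has root D, degree 6 in F# minor, so VI.
E-A-C#: root A is the mediant; major triad there is III64.
E#-G#-B-D: root E# is the leading tone; fully diminished seventh chord there is viio7.

i - VI - III64 - viio7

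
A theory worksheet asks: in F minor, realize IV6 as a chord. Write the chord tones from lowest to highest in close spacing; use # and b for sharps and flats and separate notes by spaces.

D F Bb

Scale degree 4 in F minor is Bb; here the chord built on it is altered to a major triad. IV6 is the major subdominant, borrowed from the parallel major.
So the chord is Bb-D-F, a major triad.
The figured bass 6 indicates first inversion, placing the third (D) in the bass: D-F-Bb.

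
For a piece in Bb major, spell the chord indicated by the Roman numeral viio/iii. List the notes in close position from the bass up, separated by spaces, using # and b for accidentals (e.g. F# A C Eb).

C# E G

The slash marks an applied leading-tone chord: viio of iii. In Bb major, iii is D, so the leading tone to it is C#, a half step below.
Building a diminished triad on C# gives C#-E-G.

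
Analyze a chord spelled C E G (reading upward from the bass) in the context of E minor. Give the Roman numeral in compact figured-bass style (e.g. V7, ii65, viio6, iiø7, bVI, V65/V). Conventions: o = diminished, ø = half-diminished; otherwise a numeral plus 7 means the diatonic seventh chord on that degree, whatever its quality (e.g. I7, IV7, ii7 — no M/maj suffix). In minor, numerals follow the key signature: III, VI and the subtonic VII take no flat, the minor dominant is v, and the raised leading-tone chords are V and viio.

VI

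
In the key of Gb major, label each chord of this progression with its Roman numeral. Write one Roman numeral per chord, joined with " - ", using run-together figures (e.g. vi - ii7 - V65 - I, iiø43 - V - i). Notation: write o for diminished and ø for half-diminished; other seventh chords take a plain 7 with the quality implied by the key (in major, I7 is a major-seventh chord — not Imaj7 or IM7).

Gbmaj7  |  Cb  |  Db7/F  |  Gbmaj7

I7 - IV - V65 - I7

Gbmaj7 has root Gb, degree 1 in Gb major, so I7.
Cb has root Cb, degree 4 in Gb major, so IV.
Db7/F: dominant seventh chord on Db = scale degree 5 → V65.
Gbmaj7 has root Gb, degree 1 in Gb major, so I7.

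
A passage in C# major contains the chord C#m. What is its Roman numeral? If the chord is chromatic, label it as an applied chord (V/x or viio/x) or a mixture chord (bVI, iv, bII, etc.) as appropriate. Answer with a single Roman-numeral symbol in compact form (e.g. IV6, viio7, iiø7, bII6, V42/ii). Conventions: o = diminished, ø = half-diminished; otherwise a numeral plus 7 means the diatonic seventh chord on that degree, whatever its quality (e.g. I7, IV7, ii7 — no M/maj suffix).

i

The pitches C#-E-G# form a minor triad rooted on C#.
C# is the first degree of C# major. This is the minor tonic, borrowed from the parallel minor.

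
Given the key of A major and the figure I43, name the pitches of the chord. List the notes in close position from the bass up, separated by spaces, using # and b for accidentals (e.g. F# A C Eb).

E G# A C#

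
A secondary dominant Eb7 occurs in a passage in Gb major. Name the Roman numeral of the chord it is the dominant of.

The chord is a dominant seventh chord on Eb.
A dominant resolves down a perfect fifth: Eb → Ab. In Gb major, Ab is scale degree 2, i.e. ii.

ii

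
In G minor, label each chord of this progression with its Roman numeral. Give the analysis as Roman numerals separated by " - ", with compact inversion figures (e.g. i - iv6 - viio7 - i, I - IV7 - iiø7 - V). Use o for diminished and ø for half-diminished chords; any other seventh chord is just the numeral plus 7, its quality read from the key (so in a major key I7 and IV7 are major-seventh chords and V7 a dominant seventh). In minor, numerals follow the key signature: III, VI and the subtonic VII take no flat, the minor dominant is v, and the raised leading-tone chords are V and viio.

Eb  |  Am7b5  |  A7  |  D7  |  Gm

VI - iiø7 - V7/V - V7 - i

Eb: root Eb is the submediant; major triad there is VI.
Am7b5: root A is the supertonic; half-diminished seventh chord there is iiø7.
A7: chromatic; A is V of V, so V7/V.
D7: root D is the dominant; dominant seventh chord there is V7.
Gm: root G is the tonic; minor triad there is i.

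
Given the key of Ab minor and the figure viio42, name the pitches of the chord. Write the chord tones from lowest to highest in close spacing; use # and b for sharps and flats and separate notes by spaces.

Fb G Bb Db

In Ab minor, the leading-tone chord is built on the raised seventh degree, G.
Stacking thirds from G gives G-Bb-Db-Fb.
With the 42 figure the chord is in third inversion; from the bass Fb upward in close position it reads Fb-G-Bb-Db.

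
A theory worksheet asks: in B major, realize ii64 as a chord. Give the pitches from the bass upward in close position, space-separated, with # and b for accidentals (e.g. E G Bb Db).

G# C# E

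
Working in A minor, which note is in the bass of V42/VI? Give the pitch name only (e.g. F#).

Bb

The applied chord V42/VI is rooted on C: C-E-G-Bb.
The figure 42 means third inversion — the seventh is in the bass.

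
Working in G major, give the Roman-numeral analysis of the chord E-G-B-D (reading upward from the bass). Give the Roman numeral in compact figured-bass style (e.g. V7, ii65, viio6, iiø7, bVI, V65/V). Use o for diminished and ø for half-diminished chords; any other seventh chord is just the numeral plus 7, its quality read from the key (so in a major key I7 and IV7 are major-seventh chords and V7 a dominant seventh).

Stacked in thirds the chord is E-G-B-D: a minor seventh chord on E.
E is scale degree 6 in G major, and a minor seventh chord on that degree is written vi7.

vi7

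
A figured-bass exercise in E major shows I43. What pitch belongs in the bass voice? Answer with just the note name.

B

I in E major has root E; the chord is E-G#-B-D#.
The figure 43 means second inversion — the fifth is in the bass.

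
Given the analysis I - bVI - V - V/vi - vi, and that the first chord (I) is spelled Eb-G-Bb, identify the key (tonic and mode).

Eb major

The chord Eb is a major triad rooted on Eb; its label is I.
If Eb is scale degree 1 and the mode makes that degree carry a major triad, the tonic is Eb and the mode is major.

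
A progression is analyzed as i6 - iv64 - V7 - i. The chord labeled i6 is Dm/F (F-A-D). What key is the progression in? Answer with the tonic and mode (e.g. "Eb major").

D minor

The anchor chord is a minor triad on D, labeled i6.
If D is scale degree 1 and the mode makes that degree carry a minor triad, the tonic is D and the mode is minor.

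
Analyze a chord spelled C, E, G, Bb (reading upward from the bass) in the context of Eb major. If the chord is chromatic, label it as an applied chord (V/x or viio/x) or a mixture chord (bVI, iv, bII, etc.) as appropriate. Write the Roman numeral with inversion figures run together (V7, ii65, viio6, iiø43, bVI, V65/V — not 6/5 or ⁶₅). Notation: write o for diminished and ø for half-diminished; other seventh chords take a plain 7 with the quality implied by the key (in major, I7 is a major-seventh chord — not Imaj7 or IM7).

Stacked in thirds the chord is C-E-G-Bb: a dominant seventh chord on C.
C is not a diatonic chord root with this quality in Eb major, but it lies a perfect fifth above F (ii), so the chord functions as an applied dominant of ii.

V7/ii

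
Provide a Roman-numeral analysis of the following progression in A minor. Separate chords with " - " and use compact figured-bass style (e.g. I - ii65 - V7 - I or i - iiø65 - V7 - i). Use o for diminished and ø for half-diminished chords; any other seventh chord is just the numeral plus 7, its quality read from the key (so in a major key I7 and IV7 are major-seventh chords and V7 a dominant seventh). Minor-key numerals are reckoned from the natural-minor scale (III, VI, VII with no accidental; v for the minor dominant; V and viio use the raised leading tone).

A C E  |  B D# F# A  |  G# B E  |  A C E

A-C-E has root A, degree 1 in A minor, so i.
B-D#-F#-A is the secondary dominant of V (dominant seventh chord on B): V7/V.
G#-B-E has root E, degree 5 in A minor, so V6.
A-C-E: root A is the tonic; minor triad there is i.

i - V7/V - V6 - i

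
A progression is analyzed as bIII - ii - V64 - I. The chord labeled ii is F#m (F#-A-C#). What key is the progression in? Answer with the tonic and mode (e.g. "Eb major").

ii is given as F#-A-C# — a minor triad with root F#.
If F# is scale degree 2 and the mode makes that degree carry a minor triad, the tonic is E and the mode is major.

E major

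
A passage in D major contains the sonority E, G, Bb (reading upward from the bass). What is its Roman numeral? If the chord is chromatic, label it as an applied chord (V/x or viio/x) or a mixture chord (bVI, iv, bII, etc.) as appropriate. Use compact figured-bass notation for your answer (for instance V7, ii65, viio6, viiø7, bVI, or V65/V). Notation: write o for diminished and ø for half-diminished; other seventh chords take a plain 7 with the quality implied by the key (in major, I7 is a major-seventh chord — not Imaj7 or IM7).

iio

The pitches E-G-Bb form a diminished triad rooted on E.
E is the second degree of D major. This is the diminished supertonic triad, borrowed from the parallel minor.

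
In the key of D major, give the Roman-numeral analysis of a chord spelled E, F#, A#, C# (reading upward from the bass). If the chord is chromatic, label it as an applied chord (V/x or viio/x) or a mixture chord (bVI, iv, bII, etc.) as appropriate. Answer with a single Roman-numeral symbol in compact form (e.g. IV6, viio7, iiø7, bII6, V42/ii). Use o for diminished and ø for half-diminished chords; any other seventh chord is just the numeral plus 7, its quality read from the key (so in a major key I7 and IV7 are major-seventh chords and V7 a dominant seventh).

V42/vi

The pitches F#-A#-C#-E form a dominant seventh chord rooted on F#.
F# is not a diatonic chord root with this quality in D major, but it lies a perfect fifth above B (vi), so the chord functions as an applied dominant of vi.
With E in the bass the chord is in third inversion, so the figured bass is 42.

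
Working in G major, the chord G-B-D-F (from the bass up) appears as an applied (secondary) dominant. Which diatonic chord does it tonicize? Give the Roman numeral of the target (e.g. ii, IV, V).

The chord is a dominant seventh chord on G.
A dominant resolves down a perfect fifth: G → C. In G major, C is scale degree 4, i.e. IV.

IV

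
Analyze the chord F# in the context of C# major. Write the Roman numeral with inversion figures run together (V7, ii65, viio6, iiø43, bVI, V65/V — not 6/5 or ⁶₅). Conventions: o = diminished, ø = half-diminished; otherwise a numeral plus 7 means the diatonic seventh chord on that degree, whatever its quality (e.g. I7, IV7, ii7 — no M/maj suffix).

IV

Stacked in thirds the chord is F#-A#-C#: a major triad on F#.
In C# major, F# is the subdominant; the diatonic major triad there is IV.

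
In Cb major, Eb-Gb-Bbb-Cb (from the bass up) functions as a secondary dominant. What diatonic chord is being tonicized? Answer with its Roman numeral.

IV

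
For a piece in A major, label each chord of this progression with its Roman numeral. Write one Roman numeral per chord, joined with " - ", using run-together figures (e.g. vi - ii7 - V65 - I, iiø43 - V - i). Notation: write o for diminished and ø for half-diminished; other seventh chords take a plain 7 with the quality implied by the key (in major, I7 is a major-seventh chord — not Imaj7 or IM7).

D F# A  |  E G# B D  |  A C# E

IV - V7 - I

D-F#-A: major triad on D = scale degree 4 → IV.
E-G#-B-D: dominant seventh chord on E = scale degree 5 → V7.
A-C#-E: major triad on A = scale degree 1 → I.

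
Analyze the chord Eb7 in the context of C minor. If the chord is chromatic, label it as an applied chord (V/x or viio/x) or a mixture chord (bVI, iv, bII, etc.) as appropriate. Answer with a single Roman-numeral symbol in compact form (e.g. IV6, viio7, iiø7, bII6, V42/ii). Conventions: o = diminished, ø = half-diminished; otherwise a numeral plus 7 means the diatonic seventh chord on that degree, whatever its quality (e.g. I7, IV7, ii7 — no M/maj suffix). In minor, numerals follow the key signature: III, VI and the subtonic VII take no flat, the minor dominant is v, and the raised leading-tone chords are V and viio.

V7/VI

Stacked in thirds the chord is Eb-G-Bb-Db: a dominant seventh chord on Eb.
Eb is not a diatonic chord root with this quality in C minor, but it lies a perfect fifth above Ab (VI), so the chord functions as an applied dominant of VI.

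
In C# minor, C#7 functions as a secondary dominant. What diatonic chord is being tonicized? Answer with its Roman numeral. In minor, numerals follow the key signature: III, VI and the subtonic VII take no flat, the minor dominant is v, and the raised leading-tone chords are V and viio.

The chord is a dominant seventh chord on C#.
A dominant resolves down a perfect fifth: C# → F#. In C# minor, F# is scale degree 4, i.e. iv.

iv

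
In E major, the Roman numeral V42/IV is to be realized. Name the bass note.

The applied chord V42/IV is rooted on E: E-G#-B-D.
The figure 42 means third inversion — the seventh is in the bass.

D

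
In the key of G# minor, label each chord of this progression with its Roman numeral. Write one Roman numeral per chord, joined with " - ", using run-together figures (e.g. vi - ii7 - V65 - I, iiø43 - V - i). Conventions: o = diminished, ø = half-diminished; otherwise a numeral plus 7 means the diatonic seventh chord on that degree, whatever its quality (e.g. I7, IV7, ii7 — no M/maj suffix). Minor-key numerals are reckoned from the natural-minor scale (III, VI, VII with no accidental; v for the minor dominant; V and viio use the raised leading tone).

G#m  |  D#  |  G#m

i - V - i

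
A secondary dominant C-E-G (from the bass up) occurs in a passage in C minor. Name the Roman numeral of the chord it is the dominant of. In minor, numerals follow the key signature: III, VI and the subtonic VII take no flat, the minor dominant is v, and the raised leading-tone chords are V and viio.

iv

The chord is a major triad on C.
A dominant resolves down a perfect fifth: C → F. In C minor, F is scale degree 4, i.e. iv.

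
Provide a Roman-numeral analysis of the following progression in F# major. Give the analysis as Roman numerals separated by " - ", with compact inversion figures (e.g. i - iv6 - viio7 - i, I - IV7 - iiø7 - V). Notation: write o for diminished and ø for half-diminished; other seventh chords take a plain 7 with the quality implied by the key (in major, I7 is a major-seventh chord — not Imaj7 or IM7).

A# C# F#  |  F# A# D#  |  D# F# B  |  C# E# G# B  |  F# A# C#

I6 - vi6 - IV6 - V7 - I

A#-C#-F# has root F#, degree 1 in F# major, so I6.
F#-A#-D# has root D#, degree 6 in F# major, so vi6.
D#-F#-B: root B is the subdominant; major triad there is IV6.
C#-E#-G#-B has root C#, degree 5 in F# major, so V7.
F#-A#-C# has root F#, degree 1 in F# major, so I.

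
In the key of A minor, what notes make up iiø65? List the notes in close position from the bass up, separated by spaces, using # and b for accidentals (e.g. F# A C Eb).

D F A B

In A minor, scale degree 2 is B, and the diatonic chord built there is a half-diminished seventh chord.
That chord is spelled B-D-F-A.
The figured bass 65 indicates first inversion, placing the third (D) in the bass: D-F-A-B.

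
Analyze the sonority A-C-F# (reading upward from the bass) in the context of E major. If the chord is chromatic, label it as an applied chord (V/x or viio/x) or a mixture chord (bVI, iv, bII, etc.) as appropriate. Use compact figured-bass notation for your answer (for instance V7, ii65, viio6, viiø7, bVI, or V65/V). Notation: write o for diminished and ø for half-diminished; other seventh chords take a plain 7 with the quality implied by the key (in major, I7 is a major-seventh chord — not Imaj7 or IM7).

Stacked in thirds the chord is F#-A-C: a diminished triad on F#.
F# is the second degree of E major. This is the diminished supertonic triad, borrowed from the parallel minor.
With A in the bass the chord is in first inversion, so the figured bass is 6.

iio6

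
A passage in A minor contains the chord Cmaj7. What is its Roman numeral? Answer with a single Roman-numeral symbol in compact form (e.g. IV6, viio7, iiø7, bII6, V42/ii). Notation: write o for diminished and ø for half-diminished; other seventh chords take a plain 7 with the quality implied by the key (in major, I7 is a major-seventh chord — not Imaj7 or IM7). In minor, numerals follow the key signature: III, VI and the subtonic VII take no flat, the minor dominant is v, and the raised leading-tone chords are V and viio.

The pitches C-E-G-B form a major seventh chord rooted on C.
In A minor, C is the mediant; the diatonic major seventh chord there is III7.

III7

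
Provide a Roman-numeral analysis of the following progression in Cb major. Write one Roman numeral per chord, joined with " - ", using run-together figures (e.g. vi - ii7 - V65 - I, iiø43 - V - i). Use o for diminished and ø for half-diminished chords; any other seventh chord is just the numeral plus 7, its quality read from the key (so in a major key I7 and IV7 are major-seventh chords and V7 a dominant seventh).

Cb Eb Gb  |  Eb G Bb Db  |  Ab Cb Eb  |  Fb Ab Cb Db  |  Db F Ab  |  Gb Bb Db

I - V7/vi - vi - ii65 - V/V - V

Cb-Eb-Gb has root Cb, degree 1 in Cb major, so I.
Eb-G-Bb-Db: chromatic; Eb is V of vi, so V7/vi.
Ab-Cb-Eb: minor triad on Ab = scale degree 6 → vi.
Fb-Ab-Cb-Db has root Db, degree 2 in Cb major, so ii65.
Db-F-Ab is the secondary dominant of V (major triad on Db): V/V.
Gb-Bb-Db has root Gb, degree 5 in Cb major, so V.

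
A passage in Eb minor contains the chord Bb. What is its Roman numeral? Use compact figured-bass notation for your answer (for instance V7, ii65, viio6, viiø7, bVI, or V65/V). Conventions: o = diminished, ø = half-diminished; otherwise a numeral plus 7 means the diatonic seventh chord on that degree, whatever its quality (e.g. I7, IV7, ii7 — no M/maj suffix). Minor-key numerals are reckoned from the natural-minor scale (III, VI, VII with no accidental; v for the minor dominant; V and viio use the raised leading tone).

V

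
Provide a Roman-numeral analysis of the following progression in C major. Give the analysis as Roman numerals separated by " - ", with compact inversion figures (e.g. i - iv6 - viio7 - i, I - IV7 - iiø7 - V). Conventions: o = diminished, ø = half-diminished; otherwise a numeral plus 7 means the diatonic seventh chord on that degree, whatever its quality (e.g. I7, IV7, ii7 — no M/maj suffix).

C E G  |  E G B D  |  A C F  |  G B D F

I - iii7 - IV6 - V7

C-E-G: major triad on C = scale degree 1 → I.
E-G-B-D: root E is the mediant; minor seventh chord there is iii7.
A-C-F has root F, degree 4 in C major, so IV6.
G-B-D-F: root G is the dominant; dominant seventh chord there is V7.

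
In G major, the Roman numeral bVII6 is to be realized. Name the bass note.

bVII in G major has root F; the chord is F-A-C.
The figure 6 means first inversion — the third is in the bass.

A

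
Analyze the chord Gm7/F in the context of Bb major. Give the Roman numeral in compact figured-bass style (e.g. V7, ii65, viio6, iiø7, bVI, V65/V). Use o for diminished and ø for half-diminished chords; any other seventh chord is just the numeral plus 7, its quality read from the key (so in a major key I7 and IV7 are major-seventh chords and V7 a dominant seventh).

vi42

Stacked in thirds the chord is G-Bb-D-F: a minor seventh chord on G.
G is scale degree 6 in Bb major, and a minor seventh chord on that degree is written vi7.
With F in the bass the chord is in third inversion, so the figured bass is 42.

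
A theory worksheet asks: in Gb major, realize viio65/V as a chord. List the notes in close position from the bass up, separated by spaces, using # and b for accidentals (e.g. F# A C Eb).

Eb Gb Bbb C

The slash marks an applied leading-tone chord: viio of V. In Gb major, V is Db, so the leading tone to it is C, a half step below.
Building a fully diminished seventh chord on C gives C-Eb-Gb-Bbb.
With the 65 figure the chord is in first inversion; from the bass Eb upward in close position it reads Eb-Gb-Bbb-C.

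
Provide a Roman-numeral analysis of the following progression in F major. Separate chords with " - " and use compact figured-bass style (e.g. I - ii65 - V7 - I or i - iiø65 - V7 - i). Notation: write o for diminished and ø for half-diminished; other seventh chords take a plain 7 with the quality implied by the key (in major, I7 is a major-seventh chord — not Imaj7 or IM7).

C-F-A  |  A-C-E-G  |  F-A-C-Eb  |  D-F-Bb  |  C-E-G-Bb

C-F-A: major triad on F = scale degree 1 → I64.
A-C-E-G: minor seventh chord on A = scale degree 3 → iii7.
F-A-C-Eb: chromatic; F is V of IV, so V7/IV.
D-F-Bb has root Bb, degree 4 in F major, so IV6.
C-E-G-Bb has root C, degree 5 in F major, so V7.

I64 - iii7 - V7/IV - IV6 - V7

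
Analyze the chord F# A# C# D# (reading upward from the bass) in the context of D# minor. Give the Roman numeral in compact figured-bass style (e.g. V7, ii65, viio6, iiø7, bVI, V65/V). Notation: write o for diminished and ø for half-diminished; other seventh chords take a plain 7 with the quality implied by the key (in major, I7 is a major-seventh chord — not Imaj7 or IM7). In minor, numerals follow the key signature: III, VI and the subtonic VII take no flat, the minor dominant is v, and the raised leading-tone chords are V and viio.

Stacked in thirds the chord is D#-F#-A#-C#: a minor seventh chord on D#.
In D# minor, D# is the tonic; the diatonic minor seventh chord there is i7.
With F# in the bass the chord is in first inversion, so the figured bass is 65.

i65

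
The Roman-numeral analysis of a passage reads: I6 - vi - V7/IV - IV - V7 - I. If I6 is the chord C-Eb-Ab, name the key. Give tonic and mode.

Ab major

The chord Ab/C is a major triad rooted on Ab; its label is I6.
If Ab is scale degree 1 and the mode makes that degree carry a major triad, the tonic is Ab and the mode is major.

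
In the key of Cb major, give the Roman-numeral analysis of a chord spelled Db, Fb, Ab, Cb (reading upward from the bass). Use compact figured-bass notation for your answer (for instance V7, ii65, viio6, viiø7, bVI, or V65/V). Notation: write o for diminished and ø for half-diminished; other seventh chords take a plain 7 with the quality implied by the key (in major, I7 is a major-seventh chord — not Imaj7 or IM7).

Stacked in thirds the chord is Db-Fb-Ab-Cb: a minor seventh chord on Db.
In Cb major, Db is the supertonic; the diatonic minor seventh chord there is ii7.

ii7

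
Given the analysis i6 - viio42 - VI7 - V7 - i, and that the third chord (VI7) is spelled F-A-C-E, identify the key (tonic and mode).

A minor

The chord Fmaj7 is a major seventh chord rooted on F; its label is VI7.
VI7 on F implies F is the submediant; that puts the tonic at A, and the uppercase numeral fits minor mode.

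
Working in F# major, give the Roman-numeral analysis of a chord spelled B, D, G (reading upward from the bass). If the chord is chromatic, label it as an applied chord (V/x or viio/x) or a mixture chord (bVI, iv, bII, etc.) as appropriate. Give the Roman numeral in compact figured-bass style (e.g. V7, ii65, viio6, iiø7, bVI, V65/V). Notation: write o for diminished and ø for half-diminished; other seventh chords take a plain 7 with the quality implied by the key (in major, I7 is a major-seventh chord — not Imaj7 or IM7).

Stacked in thirds the chord is G-B-D: a major triad on G.
G is the lowered second degree of F# major (diatonic 2 would be G#). This is the Neapolitan sixth — a major triad on the lowered second degree, here in its customary first inversion.
With B in the bass the chord is in first inversion, so the figured bass is 6.

bII6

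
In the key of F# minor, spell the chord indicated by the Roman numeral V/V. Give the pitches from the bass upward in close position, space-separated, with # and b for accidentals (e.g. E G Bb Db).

V/V is a secondary dominant — the dominant triad of V. V in F# minor is C#, so the applied chord's root is G#, a perfect fifth above.
Building a major triad on G# gives G#-B#-D#.

G# B# D#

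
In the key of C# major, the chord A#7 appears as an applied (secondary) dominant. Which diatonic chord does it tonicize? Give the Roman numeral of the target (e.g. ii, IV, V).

ii

The chord is a dominant seventh chord on A#.
A dominant resolves down a perfect fifth: A# → D#. In C# major, D# is scale degree 2, i.e. ii.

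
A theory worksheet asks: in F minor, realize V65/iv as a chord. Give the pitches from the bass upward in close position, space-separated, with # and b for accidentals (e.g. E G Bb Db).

A C Eb F

V65/iv is a secondary dominant — the dominant seventh of iv. iv in F minor is Bb, so the applied chord's root is F, a perfect fifth above.
Building a dominant seventh chord on F gives F-A-C-Eb.
The figured bass 65 indicates first inversion, placing the third (A) in the bass: A-C-Eb-F.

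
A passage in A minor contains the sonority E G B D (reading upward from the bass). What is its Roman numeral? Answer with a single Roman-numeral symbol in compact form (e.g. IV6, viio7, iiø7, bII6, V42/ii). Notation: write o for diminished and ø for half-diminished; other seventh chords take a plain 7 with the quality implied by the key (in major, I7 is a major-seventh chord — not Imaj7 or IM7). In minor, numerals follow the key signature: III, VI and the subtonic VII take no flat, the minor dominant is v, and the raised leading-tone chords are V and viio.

Stacked in thirds the chord is E-G-B-D: a minor seventh chord on E.
E is scale degree 5 in A minor, and a minor seventh chord on that degree is written v7.

v7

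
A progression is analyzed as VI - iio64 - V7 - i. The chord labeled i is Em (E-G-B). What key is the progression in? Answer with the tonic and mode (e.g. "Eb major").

The anchor chord is a minor triad on E, labeled i.
If E is scale degree 1 and the mode makes that degree carry a minor triad, the tonic is E and the mode is minor.

E minor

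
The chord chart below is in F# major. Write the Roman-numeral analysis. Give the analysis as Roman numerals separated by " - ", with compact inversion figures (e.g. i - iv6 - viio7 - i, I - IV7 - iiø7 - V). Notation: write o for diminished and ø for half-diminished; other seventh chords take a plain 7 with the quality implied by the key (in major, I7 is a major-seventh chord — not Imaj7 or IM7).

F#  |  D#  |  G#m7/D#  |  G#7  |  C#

I - V/ii - ii43 - V7/V - V

F# has root F#, degree 1 in F# major, so I.
D#: a major triad on D#, the applied dominant of ii → V/ii.
G#m7/D# has root G#, degree 2 in F# major, so ii43.
G#7: a dominant seventh chord on G#, the applied dominant of V → V7/V.
C#: root C# is the dominant; major triad there is V.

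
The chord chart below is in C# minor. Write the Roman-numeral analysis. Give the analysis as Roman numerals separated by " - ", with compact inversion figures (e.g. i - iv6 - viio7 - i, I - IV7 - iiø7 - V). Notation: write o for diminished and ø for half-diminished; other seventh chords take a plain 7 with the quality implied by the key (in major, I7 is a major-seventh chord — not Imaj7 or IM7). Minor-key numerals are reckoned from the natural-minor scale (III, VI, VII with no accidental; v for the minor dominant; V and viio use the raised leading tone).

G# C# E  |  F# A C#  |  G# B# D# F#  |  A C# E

G#-C#-E has root C#, degree 1 in C# minor, so i64.
F#-A-C# has root F#, degree 4 in C# minor, so iv.
G#-B#-D#-F#: dominant seventh chord on G# = scale degree 5 → V7.
A-C#-E: major triad on A = scale degree 6 → VI.

i64 - iv - V7 - VI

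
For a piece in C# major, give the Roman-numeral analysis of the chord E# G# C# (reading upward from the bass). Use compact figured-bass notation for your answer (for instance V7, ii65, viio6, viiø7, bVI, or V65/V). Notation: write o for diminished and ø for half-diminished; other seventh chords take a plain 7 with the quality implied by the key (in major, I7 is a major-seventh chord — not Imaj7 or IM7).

I6

Stacked in thirds the chord is C#-E#-G#: a major triad on C#.
In C# major, C# is the tonic; the diatonic major triad there is I.
With E# in the bass the chord is in first inversion, so the figured bass is 6.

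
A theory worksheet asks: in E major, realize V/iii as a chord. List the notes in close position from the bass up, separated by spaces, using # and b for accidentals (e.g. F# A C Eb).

D# F## A#

The slash means an applied dominant: we want the dominant of iii. In E major, iii is G# minor, and its dominant is built on D#.
Building a major triad on D# gives D#-F##-A#.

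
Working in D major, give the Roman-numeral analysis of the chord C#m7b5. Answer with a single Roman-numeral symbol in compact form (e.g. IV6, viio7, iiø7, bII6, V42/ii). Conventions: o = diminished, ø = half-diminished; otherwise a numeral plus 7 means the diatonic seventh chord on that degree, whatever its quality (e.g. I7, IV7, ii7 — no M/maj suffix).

Stacked in thirds the chord is C#-E-G-B: a half-diminished seventh chord on C#.
C# is scale degree 7 in D major, and a half-diminished seventh chord on that degree is written viiø7.

viiø7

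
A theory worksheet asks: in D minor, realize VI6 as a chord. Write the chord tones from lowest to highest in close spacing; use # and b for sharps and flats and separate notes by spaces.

D F Bb

The numeral's case and figure indicate a major triad. In D minor its root, the sixth degree, is Bb.
That chord is spelled Bb-D-F.
The figured bass 6 indicates first inversion, placing the third (D) in the bass: D-F-Bb.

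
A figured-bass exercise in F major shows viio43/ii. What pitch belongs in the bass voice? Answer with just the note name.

C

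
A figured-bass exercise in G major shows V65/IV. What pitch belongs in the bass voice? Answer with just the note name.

The applied chord V65/IV is rooted on G: G-B-D-F.
The figure 65 means first inversion — the third is in the bass.

B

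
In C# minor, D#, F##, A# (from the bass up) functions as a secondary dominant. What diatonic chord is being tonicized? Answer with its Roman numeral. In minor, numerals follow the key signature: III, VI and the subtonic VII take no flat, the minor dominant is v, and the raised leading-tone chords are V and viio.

V

The chord is a major triad on D#.
A dominant resolves down a perfect fifth: D# → G#. In C# minor, G# is scale degree 5, i.e. V.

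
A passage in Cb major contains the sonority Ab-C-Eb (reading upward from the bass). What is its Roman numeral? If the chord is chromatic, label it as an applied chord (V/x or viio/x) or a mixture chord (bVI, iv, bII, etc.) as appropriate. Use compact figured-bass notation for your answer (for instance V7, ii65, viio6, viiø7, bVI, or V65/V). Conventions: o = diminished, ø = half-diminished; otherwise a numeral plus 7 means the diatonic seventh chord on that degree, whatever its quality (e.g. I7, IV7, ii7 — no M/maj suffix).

V/ii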